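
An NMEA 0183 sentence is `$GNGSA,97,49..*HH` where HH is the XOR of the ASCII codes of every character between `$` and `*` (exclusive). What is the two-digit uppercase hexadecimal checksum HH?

5F

XOR the ASCII codes of the payload characters:
  'G' = 0x47 → acc = 0x47
  'N' = 0x4E → acc = 0x09
  'G' = 0x47 → acc = 0x4E
  'S' = 0x53 → acc = 0x1D
  'A' = 0x41 → acc = 0x5C
  ',' = 0x2C → acc = 0x70
  '9' = 0x39 → acc = 0x49
  '7' = 0x37 → acc = 0x7E
  ',' = 0x2C → acc = 0x52
  '4' = 0x34 → acc = 0x66
  '9' = 0x39 → acc = 0x5F
  '.' = 0x2E → acc = 0x71
  '.' = 0x2E → acc = 0x5F
Checksum = 0x5F.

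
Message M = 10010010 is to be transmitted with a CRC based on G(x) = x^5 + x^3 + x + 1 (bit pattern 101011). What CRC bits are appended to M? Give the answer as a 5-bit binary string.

Append 5 zeros: 1001001000000. Divide by 101011 (XOR where the leading bit is 1):
  pos 0: 100100 XOR 101011 = 001111
  pos 2: 111110 XOR 101011 = 010101
  pos 3: 101010 XOR 101011 = 000001
Remainder (last 5 bits) = 10000. This is the CRC / FCS.

10000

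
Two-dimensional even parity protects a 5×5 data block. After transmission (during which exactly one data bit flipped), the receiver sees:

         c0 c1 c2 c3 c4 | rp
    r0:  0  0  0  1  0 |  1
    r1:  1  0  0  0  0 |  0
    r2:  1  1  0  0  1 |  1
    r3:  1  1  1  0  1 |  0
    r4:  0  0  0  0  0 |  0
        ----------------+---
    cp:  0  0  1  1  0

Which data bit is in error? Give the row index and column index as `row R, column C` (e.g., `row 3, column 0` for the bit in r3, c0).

Recompute each row's even parity and compare to rp:
  r0: data parity 1, sent rp 1 → ok
  r1: data parity 1, sent rp 0 → mismatch
  r2: data parity 1, sent rp 1 → ok
  r3: data parity 0, sent rp 0 → ok
  r4: data parity 0, sent rp 0 → ok
Recompute each column's even parity and compare to cp:
  c0: data parity 1, sent cp 0 → mismatch
  c1: data parity 0, sent cp 0 → ok
  c2: data parity 1, sent cp 1 → ok
  c3: data parity 1, sent cp 1 → ok
  c4: data parity 0, sent cp 0 → ok
Exactly one row (r1) and one column (c0) fail → the flipped bit is at their intersection.

row 1, column 0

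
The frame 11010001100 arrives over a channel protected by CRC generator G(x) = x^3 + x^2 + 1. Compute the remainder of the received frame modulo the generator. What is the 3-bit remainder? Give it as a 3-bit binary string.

Modulo-2 division of 11010001100 by 1101:
  pos 0: 1101 XOR 1101 = 0000
  pos 7: 1100 XOR 1101 = 0001
Remainder = 001 (nonzero — an error is detected).

001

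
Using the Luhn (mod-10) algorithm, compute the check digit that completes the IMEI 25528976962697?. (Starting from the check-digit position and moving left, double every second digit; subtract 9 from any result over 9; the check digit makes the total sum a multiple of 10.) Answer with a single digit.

Partial digits right→left: 7 9 6 2 6 9 6 7 9 8 2 5 5 2
Double every second digit counting from the check-digit position (so the 1st, 3rd, 5th, ... of the partial from the right).
  doubled (with −9 where >9): 5 3 3 3 9 4 1 → sum 28
  kept as-is: 9 2 9 7 8 5 2 → sum 42
Total = 28 + 42 = 70.
Check digit = (10 − (70 mod 10)) mod 10 = 0.

0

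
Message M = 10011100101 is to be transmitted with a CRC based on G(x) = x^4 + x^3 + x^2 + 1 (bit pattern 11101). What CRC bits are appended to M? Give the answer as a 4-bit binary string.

0011

Append 4 zeros: 100111001010000. Divide by 11101 (XOR where the leading bit is 1):
  pos 0: 10011 XOR 11101 = 01110
  pos 1: 11101 XOR 11101 = 00000
  pos 8: 10100 XOR 11101 = 01001
  pos 9: 10010 XOR 11101 = 01111
  pos 10: 11110 XOR 11101 = 00011
Remainder (last 4 bits) = 0011. This is the CRC / FCS.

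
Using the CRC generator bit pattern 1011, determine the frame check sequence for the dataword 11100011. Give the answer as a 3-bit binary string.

000

Append 3 zeros: 11100011000. Divide by 1011 (XOR where the leading bit is 1):
  pos 0: 1110 XOR 1011 = 0101
  pos 1: 1010 XOR 1011 = 0001
  pos 4: 1011 XOR 1011 = 0000
Remainder (last 3 bits) = 000. This is the CRC / FCS.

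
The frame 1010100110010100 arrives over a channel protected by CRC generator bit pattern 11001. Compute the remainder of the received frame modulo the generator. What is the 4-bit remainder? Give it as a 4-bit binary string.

1110

Modulo-2 division of 1010100110010100 by 11001:
  pos 0: 10101 XOR 11001 = 01100
  pos 1: 11000 XOR 11001 = 00001
  pos 5: 10110 XOR 11001 = 01111
  pos 6: 11110 XOR 11001 = 00111
  pos 8: 11110 XOR 11001 = 00111
  pos 10: 11110 XOR 11001 = 00111
Remainder = 1110 (nonzero — an error is detected).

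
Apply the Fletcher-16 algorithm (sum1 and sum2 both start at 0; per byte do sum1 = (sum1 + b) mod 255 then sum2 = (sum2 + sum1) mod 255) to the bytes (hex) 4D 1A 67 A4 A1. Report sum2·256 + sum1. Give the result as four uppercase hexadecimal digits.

Running sums (mod 255):
  after byte 0 (4D): sum1=77, sum2=77
  after byte 1 (1A): sum1=103, sum2=180
  after byte 2 (67): sum1=206, sum2=131
  after byte 3 (A4): sum1=115, sum2=246
  after byte 4 (A1): sum1=21, sum2=12
Checksum = sum2·256 + sum1 = 12·256 + 21 = 3093 = 0x0C15.

0C15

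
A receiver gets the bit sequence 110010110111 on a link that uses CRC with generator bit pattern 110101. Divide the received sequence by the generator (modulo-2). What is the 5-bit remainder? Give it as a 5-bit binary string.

Modulo-2 division of 110010110111 by 110101:
  pos 0: 110010 XOR 110101 = 000111
  pos 3: 111110 XOR 110101 = 001011
  pos 5: 101111 XOR 110101 = 011010
  pos 6: 110101 XOR 110101 = 000000
Remainder = 00000 (zero — the frame passes the CRC check).

00000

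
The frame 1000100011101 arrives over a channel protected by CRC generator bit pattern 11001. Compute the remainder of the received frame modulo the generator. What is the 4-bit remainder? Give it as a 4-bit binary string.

Modulo-2 division of 1000100011101 by 11001:
  pos 0: 10001 XOR 11001 = 01000
  pos 1: 10000 XOR 11001 = 01001
  pos 2: 10010 XOR 11001 = 01011
  pos 3: 10110 XOR 11001 = 01111
  pos 4: 11111 XOR 11001 = 00110
  pos 6: 11011 XOR 11001 = 00010
Remainder = 1001 (nonzero — an error is detected).

1001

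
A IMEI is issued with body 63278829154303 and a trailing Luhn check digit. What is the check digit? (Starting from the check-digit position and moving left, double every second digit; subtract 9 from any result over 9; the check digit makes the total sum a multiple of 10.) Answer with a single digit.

Partial digits right→left: 3 0 3 4 5 1 9 2 8 8 7 2 3 6
Double every second digit counting from the check-digit position (so the 1st, 3rd, 5th, ... of the partial from the right).
  doubled (with −9 where >9): 6 6 1 9 7 5 6 → sum 40
  kept as-is: 0 4 1 2 8 2 6 → sum 23
Total = 40 + 23 = 63.
Check digit = (10 − (63 mod 10)) mod 10 = 7.

7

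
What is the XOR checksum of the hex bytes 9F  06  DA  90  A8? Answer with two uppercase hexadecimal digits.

XOR the bytes together:
  start with 0x9F
  0x9F ⊕ 0x06 = 0x99
  0x99 ⊕ 0xDA = 0x43
  0x43 ⊕ 0x90 = 0xD3
  0xD3 ⊕ 0xA8 = 0x7B

7B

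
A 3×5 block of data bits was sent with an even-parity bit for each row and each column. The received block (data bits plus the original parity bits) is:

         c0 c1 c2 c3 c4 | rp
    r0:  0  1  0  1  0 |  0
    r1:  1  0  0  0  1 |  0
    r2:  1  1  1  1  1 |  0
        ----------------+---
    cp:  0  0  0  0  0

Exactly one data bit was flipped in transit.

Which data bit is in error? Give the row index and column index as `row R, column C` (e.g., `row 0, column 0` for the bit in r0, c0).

Recompute each row's even parity and compare to rp:
  r0: data parity 0, sent rp 0 → ok
  r1: data parity 0, sent rp 0 → ok
  r2: data parity 1, sent rp 0 → mismatch
Recompute each column's even parity and compare to cp:
  c0: data parity 0, sent cp 0 → ok
  c1: data parity 0, sent cp 0 → ok
  c2: data parity 1, sent cp 0 → mismatch
  c3: data parity 0, sent cp 0 → ok
  c4: data parity 0, sent cp 0 → ok
Exactly one row (r2) and one column (c2) fail → the flipped bit is at their intersection.

row 2, column 2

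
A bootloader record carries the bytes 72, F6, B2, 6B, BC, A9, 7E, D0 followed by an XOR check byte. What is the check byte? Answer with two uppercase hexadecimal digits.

E6

XOR the bytes together:
  start with 0x72
  0x72 ⊕ 0xF6 = 0x84
  0x84 ⊕ 0xB2 = 0x36
  0x36 ⊕ 0x6B = 0x5D
  0x5D ⊕ 0xBC = 0xE1
  0xE1 ⊕ 0xA9 = 0x48
  0x48 ⊕ 0x7E = 0x36
  0x36 ⊕ 0xD0 = 0xE6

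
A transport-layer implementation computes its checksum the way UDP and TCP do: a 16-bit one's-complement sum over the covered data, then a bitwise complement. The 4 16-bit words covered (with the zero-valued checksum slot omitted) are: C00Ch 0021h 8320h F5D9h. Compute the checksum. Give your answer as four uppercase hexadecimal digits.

One's-complement addition (fold any carry out of bit 15 back into bit 0):
  0xC00C + 0x0021 = 0x0C02D
  0xC02D + 0x8320 = 0x1434D → wrap carry → 0x434E
  0x434E + 0xF5D9 = 0x13927 → wrap carry → 0x3928
One's-complement sum = 0x3928.
Checksum = ~0x3928 & 0xFFFF = 0xC6D7.

C6D7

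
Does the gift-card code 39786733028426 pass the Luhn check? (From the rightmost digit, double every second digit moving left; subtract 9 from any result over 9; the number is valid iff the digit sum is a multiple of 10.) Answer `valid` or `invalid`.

From the right, keep odd positions and double even positions (subtract 9 from any doubled value over 9):
  doubled (positions 2,4,...): 4 7 0 6 3 5 6 → sum 31
  kept (positions 1,3,...): 6 4 2 3 7 8 9 → sum 39
Total = 70.
70 mod 10 = 0, so the number is valid.

valid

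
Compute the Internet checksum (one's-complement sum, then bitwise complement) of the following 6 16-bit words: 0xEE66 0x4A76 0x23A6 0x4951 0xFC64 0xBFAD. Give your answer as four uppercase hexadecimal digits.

9E18

One's-complement addition (fold any carry out of bit 15 back into bit 0):
  0xEE66 + 0x4A76 = 0x138DC → wrap carry → 0x38DD
  0x38DD + 0x23A6 = 0x05C83
  0x5C83 + 0x4951 = 0x0A5D4
  0xA5D4 + 0xFC64 = 0x1A238 → wrap carry → 0xA239
  0xA239 + 0xBFAD = 0x161E6 → wrap carry → 0x61E7
One's-complement sum = 0x61E7.
Checksum = ~0x61E7 & 0xFFFF = 0x9E18.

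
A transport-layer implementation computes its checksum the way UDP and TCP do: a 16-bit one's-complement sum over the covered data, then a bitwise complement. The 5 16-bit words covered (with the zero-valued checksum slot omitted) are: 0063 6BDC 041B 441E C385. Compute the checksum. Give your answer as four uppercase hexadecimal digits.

One's-complement addition (fold any carry out of bit 15 back into bit 0):
  0x0063 + 0x6BDC = 0x06C3F
  0x6C3F + 0x041B = 0x0705A
  0x705A + 0x441E = 0x0B478
  0xB478 + 0xC385 = 0x177FD → wrap carry → 0x77FE
One's-complement sum = 0x77FE.
Checksum = ~0x77FE & 0xFFFF = 0x8801.

8801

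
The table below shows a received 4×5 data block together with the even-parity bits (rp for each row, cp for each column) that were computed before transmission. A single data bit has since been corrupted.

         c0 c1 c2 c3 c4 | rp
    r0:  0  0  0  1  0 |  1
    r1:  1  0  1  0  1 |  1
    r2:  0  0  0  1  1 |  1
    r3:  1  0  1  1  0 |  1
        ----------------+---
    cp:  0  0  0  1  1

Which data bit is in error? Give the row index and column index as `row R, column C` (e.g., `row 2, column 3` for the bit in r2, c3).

Recompute each row's even parity and compare to rp:
  r0: data parity 1, sent rp 1 → ok
  r1: data parity 1, sent rp 1 → ok
  r2: data parity 0, sent rp 1 → mismatch
  r3: data parity 1, sent rp 1 → ok
Recompute each column's even parity and compare to cp:
  c0: data parity 0, sent cp 0 → ok
  c1: data parity 0, sent cp 0 → ok
  c2: data parity 0, sent cp 0 → ok
  c3: data parity 1, sent cp 1 → ok
  c4: data parity 0, sent cp 1 → mismatch
Exactly one row (r2) and one column (c4) fail → the flipped bit is at their intersection.

row 2, column 4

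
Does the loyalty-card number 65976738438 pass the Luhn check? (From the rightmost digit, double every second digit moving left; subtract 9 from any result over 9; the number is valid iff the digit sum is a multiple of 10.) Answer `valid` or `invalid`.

From the right, keep odd positions and double even positions (subtract 9 from any doubled value over 9):
  doubled (positions 2,4,...): 6 7 5 5 1 → sum 24
  kept (positions 1,3,...): 8 4 3 6 9 6 → sum 36
Total = 60.
60 mod 10 = 0, so the number is valid.

valid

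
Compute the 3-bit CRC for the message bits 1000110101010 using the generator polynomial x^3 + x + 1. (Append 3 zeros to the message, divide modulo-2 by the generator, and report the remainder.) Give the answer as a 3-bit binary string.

Append 3 zeros: 1000110101010000. Divide by 1011 (XOR where the leading bit is 1):
  pos 0: 1000 XOR 1011 = 0011
  pos 2: 1111 XOR 1011 = 0100
  pos 3: 1000 XOR 1011 = 0011
  pos 5: 1110 XOR 1011 = 0101
  pos 6: 1011 XOR 1011 = 0000
  pos 11: 1000 XOR 1011 = 0011
Remainder (last 3 bits) = 110. This is the CRC / FCS.

110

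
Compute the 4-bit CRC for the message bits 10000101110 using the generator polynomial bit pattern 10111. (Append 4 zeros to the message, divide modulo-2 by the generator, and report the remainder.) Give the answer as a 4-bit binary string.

0001

Append 4 zeros: 100001011100000. Divide by 10111 (XOR where the leading bit is 1):
  pos 0: 10000 XOR 10111 = 00111
  pos 2: 11110 XOR 10111 = 01001
  pos 3: 10011 XOR 10111 = 00100
  pos 5: 10011 XOR 10111 = 00100
  pos 7: 10000 XOR 10111 = 00111
  pos 9: 11100 XOR 10111 = 01011
  pos 10: 10110 XOR 10111 = 00001
Remainder (last 4 bits) = 0001. This is the CRC / FCS.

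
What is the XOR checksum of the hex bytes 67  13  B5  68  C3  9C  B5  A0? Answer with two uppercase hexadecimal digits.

XOR the bytes together:
  start with 0x67
  0x67 ⊕ 0x13 = 0x74
  0x74 ⊕ 0xB5 = 0xC1
  0xC1 ⊕ 0x68 = 0xA9
  0xA9 ⊕ 0xC3 = 0x6A
  0x6A ⊕ 0x9C = 0xF6
  0xF6 ⊕ 0xB5 = 0x43
  0x43 ⊕ 0xA0 = 0xE3

E3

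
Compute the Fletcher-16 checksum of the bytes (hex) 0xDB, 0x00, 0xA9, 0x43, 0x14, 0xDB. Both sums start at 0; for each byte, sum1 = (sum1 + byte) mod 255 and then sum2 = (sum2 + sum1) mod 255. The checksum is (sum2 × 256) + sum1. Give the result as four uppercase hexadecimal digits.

9BB8

Running sums (mod 255):
  after byte 0 (0xDB): sum1=219, sum2=219
  after byte 1 (0x00): sum1=219, sum2=183
  after byte 2 (0xA9): sum1=133, sum2=61
  after byte 3 (0x43): sum1=200, sum2=6
  after byte 4 (0x14): sum1=220, sum2=226
  after byte 5 (0xDB): sum1=184, sum2=155
Checksum = sum2·256 + sum1 = 155·256 + 184 = 39864 = 0x9BB8.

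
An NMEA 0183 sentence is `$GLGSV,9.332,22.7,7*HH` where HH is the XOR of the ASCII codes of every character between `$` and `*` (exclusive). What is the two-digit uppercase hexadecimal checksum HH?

6E

XOR the ASCII codes of the payload characters:
  'G' = 0x47 → acc = 0x47
  'L' = 0x4C → acc = 0x0B
  'G' = 0x47 → acc = 0x4C
  'S' = 0x53 → acc = 0x1F
  'V' = 0x56 → acc = 0x49
  ',' = 0x2C → acc = 0x65
  '9' = 0x39 → acc = 0x5C
  '.' = 0x2E → acc = 0x72
  '3' = 0x33 → acc = 0x41
  '3' = 0x33 → acc = 0x72
  '2' = 0x32 → acc = 0x40
  ',' = 0x2C → acc = 0x6C
  '2' = 0x32 → acc = 0x5E
  '2' = 0x32 → acc = 0x6C
  '.' = 0x2E → acc = 0x42
  '7' = 0x37 → acc = 0x75
  ',' = 0x2C → acc = 0x59
  '7' = 0x37 → acc = 0x6E
Checksum = 0x6E.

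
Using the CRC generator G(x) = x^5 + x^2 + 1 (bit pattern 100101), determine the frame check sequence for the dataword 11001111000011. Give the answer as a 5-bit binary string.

10111

Append 5 zeros: 1100111100001100000. Divide by 100101 (XOR where the leading bit is 1):
  pos 0: 110011 XOR 100101 = 010110
  pos 1: 101101 XOR 100101 = 001000
  pos 3: 100010 XOR 100101 = 000111
  pos 6: 111000 XOR 100101 = 011101
  pos 7: 111011 XOR 100101 = 011110
  pos 8: 111101 XOR 100101 = 011000
  pos 9: 110000 XOR 100101 = 010101
  pos 10: 101010 XOR 100101 = 001111
  pos 12: 111100 XOR 100101 = 011001
  pos 13: 110010 XOR 100101 = 010111
Remainder (last 5 bits) = 10111. This is the CRC / FCS.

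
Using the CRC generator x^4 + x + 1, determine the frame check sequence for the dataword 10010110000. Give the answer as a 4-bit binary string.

1000

Append 4 zeros: 100101100000000. Divide by 10011 (XOR where the leading bit is 1):
  pos 0: 10010 XOR 10011 = 00001
  pos 4: 11100 XOR 10011 = 01111
  pos 5: 11110 XOR 10011 = 01101
  pos 6: 11010 XOR 10011 = 01001
  pos 7: 10010 XOR 10011 = 00001
Remainder (last 4 bits) = 1000. This is the CRC / FCS.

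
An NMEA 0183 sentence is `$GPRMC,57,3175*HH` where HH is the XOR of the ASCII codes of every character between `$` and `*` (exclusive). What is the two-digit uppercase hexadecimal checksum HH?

XOR the ASCII codes of the payload characters:
  'G' = 0x47 → acc = 0x47
  'P' = 0x50 → acc = 0x17
  'R' = 0x52 → acc = 0x45
  'M' = 0x4D → acc = 0x08
  'C' = 0x43 → acc = 0x4B
  ',' = 0x2C → acc = 0x67
  '5' = 0x35 → acc = 0x52
  '7' = 0x37 → acc = 0x65
  ',' = 0x2C → acc = 0x49
  '3' = 0x33 → acc = 0x7A
  '1' = 0x31 → acc = 0x4B
  '7' = 0x37 → acc = 0x7C
  '5' = 0x35 → acc = 0x49
Checksum = 0x49.

49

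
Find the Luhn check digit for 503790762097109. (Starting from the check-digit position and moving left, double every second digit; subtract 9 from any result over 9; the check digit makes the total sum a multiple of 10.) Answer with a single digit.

Partial digits right→left: 9 0 1 7 9 0 2 6 7 0 9 7 3 0 5
Double every second digit counting from the check-digit position (so the 1st, 3rd, 5th, ... of the partial from the right).
  doubled (with −9 where >9): 9 2 9 4 5 9 6 1 → sum 45
  kept as-is: 0 7 0 6 0 7 0 → sum 20
Total = 45 + 20 = 65.
Check digit = (10 − (65 mod 10)) mod 10 = 5.

5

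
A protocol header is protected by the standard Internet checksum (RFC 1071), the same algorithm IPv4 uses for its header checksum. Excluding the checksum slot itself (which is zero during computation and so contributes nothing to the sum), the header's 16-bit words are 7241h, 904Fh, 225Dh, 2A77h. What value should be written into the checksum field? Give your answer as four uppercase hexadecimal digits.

One's-complement addition (fold any carry out of bit 15 back into bit 0):
  0x7241 + 0x904F = 0x10290 → wrap carry → 0x0291
  0x0291 + 0x225D = 0x024EE
  0x24EE + 0x2A77 = 0x04F65
One's-complement sum = 0x4F65.
Checksum = ~0x4F65 & 0xFFFF = 0xB09A.

B09A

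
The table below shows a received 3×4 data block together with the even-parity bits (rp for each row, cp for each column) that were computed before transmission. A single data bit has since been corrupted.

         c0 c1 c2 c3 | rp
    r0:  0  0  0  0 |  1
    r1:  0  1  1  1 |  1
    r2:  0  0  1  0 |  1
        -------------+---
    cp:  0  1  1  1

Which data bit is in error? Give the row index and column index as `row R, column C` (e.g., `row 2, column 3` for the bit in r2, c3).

row 0, column 2

Recompute each row's even parity and compare to rp:
  r0: data parity 0, sent rp 1 → mismatch
  r1: data parity 1, sent rp 1 → ok
  r2: data parity 1, sent rp 1 → ok
Recompute each column's even parity and compare to cp:
  c0: data parity 0, sent cp 0 → ok
  c1: data parity 1, sent cp 1 → ok
  c2: data parity 0, sent cp 1 → mismatch
  c3: data parity 1, sent cp 1 → ok
Exactly one row (r0) and one column (c2) fail → the flipped bit is at their intersection.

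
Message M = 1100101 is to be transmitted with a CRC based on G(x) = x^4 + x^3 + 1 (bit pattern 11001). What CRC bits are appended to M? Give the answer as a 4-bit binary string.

Append 4 zeros: 11001010000. Divide by 11001 (XOR where the leading bit is 1):
  pos 0: 11001 XOR 11001 = 00000
  pos 6: 10000 XOR 11001 = 01001
Remainder (last 4 bits) = 1001. This is the CRC / FCS.

1001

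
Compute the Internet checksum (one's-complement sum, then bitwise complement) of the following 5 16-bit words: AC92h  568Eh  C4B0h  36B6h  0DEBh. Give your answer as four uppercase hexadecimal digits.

F38C

One's-complement addition (fold any carry out of bit 15 back into bit 0):
  0xAC92 + 0x568E = 0x10320 → wrap carry → 0x0321
  0x0321 + 0xC4B0 = 0x0C7D1
  0xC7D1 + 0x36B6 = 0x0FE87
  0xFE87 + 0x0DEB = 0x10C72 → wrap carry → 0x0C73
One's-complement sum = 0x0C73.
Checksum = ~0x0C73 & 0xFFFF = 0xF38C.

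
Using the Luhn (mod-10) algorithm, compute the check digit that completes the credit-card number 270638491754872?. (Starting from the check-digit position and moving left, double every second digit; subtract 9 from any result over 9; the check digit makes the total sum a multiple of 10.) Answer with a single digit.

0

Partial digits right→left: 2 7 8 4 5 7 1 9 4 8 3 6 0 7 2
Double every second digit counting from the check-digit position (so the 1st, 3rd, 5th, ... of the partial from the right).
  doubled (with −9 where >9): 4 7 1 2 8 6 0 4 → sum 32
  kept as-is: 7 4 7 9 8 6 7 → sum 48
Total = 32 + 48 = 80.
Check digit = (10 − (80 mod 10)) mod 10 = 0.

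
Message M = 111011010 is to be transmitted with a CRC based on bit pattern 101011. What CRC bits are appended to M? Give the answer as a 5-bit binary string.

01100

Append 5 zeros: 11101101000000. Divide by 101011 (XOR where the leading bit is 1):
  pos 0: 111011 XOR 101011 = 010000
  pos 1: 100000 XOR 101011 = 001011
  pos 3: 101110 XOR 101011 = 000101
  pos 6: 101000 XOR 101011 = 000011
Remainder (last 5 bits) = 01100. This is the CRC / FCS.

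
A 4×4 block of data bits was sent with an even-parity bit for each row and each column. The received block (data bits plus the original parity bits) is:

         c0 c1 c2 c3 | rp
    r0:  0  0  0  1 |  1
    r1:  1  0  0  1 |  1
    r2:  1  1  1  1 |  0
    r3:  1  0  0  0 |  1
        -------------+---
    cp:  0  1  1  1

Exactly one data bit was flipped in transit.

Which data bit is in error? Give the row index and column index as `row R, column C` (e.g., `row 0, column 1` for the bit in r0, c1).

Recompute each row's even parity and compare to rp:
  r0: data parity 1, sent rp 1 → ok
  r1: data parity 0, sent rp 1 → mismatch
  r2: data parity 0, sent rp 0 → ok
  r3: data parity 1, sent rp 1 → ok
Recompute each column's even parity and compare to cp:
  c0: data parity 1, sent cp 0 → mismatch
  c1: data parity 1, sent cp 1 → ok
  c2: data parity 1, sent cp 1 → ok
  c3: data parity 1, sent cp 1 → ok
Exactly one row (r1) and one column (c0) fail → the flipped bit is at their intersection.

row 1, column 0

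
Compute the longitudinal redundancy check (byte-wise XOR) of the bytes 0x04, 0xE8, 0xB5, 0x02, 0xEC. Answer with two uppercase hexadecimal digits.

XOR the bytes together:
  start with 0x04
  0x04 ⊕ 0xE8 = 0xEC
  0xEC ⊕ 0xB5 = 0x59
  0x59 ⊕ 0x02 = 0x5B
  0x5B ⊕ 0xEC = 0xB7

B7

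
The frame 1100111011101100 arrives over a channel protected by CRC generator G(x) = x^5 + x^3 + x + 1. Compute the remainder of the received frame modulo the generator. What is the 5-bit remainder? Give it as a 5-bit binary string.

Modulo-2 division of 1100111011101100 by 101011:
  pos 0: 110011 XOR 101011 = 011000
  pos 1: 110001 XOR 101011 = 011010
  pos 2: 110100 XOR 101011 = 011111
  pos 3: 111111 XOR 101011 = 010100
  pos 4: 101001 XOR 101011 = 000010
  pos 8: 101011 XOR 101011 = 000000
Remainder = 00000 (zero — the frame passes the CRC check).

00000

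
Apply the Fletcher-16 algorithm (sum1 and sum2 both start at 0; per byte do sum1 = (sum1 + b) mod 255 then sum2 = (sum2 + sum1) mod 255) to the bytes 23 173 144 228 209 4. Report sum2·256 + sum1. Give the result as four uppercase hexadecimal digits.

8710

Running sums (mod 255):
  after byte 0 (23): sum1=23, sum2=23
  after byte 1 (173): sum1=196, sum2=219
  after byte 2 (144): sum1=85, sum2=49
  after byte 3 (228): sum1=58, sum2=107
  after byte 4 (209): sum1=12, sum2=119
  after byte 5 (4): sum1=16, sum2=135
Checksum = sum2·256 + sum1 = 135·256 + 16 = 34576 = 0x8710.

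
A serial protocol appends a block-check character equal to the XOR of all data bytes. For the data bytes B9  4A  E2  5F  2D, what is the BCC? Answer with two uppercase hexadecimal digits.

XOR the bytes together:
  start with 0xB9
  0xB9 ⊕ 0x4A = 0xF3
  0xF3 ⊕ 0xE2 = 0x11
  0x11 ⊕ 0x5F = 0x4E
  0x4E ⊕ 0x2D = 0x63

63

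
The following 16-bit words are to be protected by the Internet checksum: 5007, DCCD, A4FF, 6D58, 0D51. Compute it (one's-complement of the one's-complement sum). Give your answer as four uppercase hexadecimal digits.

One's-complement addition (fold any carry out of bit 15 back into bit 0):
  0x5007 + 0xDCCD = 0x12CD4 → wrap carry → 0x2CD5
  0x2CD5 + 0xA4FF = 0x0D1D4
  0xD1D4 + 0x6D58 = 0x13F2C → wrap carry → 0x3F2D
  0x3F2D + 0x0D51 = 0x04C7E
One's-complement sum = 0x4C7E.
Checksum = ~0x4C7E & 0xFFFF = 0xB381.

B381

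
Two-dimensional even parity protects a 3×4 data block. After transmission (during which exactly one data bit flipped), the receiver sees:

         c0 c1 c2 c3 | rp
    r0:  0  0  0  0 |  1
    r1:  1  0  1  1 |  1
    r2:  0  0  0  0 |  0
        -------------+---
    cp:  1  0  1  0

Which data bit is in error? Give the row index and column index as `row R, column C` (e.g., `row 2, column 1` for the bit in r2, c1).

row 0, column 3

Recompute each row's even parity and compare to rp:
  r0: data parity 0, sent rp 1 → mismatch
  r1: data parity 1, sent rp 1 → ok
  r2: data parity 0, sent rp 0 → ok
Recompute each column's even parity and compare to cp:
  c0: data parity 1, sent cp 1 → ok
  c1: data parity 0, sent cp 0 → ok
  c2: data parity 1, sent cp 1 → ok
  c3: data parity 1, sent cp 0 → mismatch
Exactly one row (r0) and one column (c3) fail → the flipped bit is at their intersection.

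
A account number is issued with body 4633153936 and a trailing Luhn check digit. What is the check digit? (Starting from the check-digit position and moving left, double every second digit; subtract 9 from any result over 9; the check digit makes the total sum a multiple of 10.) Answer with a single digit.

4

Partial digits right→left: 6 3 9 3 5 1 3 3 6 4
Double every second digit counting from the check-digit position (so the 1st, 3rd, 5th, ... of the partial from the right).
  doubled (with −9 where >9): 3 9 1 6 3 → sum 22
  kept as-is: 3 3 1 3 4 → sum 14
Total = 22 + 14 = 36.
Check digit = (10 − (36 mod 10)) mod 10 = 4.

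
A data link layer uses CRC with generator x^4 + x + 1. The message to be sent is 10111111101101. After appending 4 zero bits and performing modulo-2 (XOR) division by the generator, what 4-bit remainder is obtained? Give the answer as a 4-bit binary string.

Append 4 zeros: 101111111011010000. Divide by 10011 (XOR where the leading bit is 1):
  pos 0: 10111 XOR 10011 = 00100
  pos 2: 10011 XOR 10011 = 00000
  pos 7: 11011 XOR 10011 = 01000
  pos 8: 10000 XOR 10011 = 00011
  pos 11: 11100 XOR 10011 = 01111
  pos 12: 11110 XOR 10011 = 01101
  pos 13: 11010 XOR 10011 = 01001
Remainder (last 4 bits) = 1001. This is the CRC / FCS.

1001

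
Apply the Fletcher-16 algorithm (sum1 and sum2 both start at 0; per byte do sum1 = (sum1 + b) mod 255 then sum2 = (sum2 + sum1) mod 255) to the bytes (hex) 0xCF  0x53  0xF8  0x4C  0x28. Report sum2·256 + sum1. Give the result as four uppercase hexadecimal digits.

0890

Running sums (mod 255):
  after byte 0 (0xCF): sum1=207, sum2=207
  after byte 1 (0x53): sum1=35, sum2=242
  after byte 2 (0xF8): sum1=28, sum2=15
  after byte 3 (0x4C): sum1=104, sum2=119
  after byte 4 (0x28): sum1=144, sum2=8
Checksum = sum2·256 + sum1 = 8·256 + 144 = 2192 = 0x0890.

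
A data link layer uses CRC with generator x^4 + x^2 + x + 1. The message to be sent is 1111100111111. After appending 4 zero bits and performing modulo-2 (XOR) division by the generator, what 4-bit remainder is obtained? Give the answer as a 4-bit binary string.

Append 4 zeros: 11111001111110000. Divide by 10111 (XOR where the leading bit is 1):
  pos 0: 11111 XOR 10111 = 01000
  pos 1: 10000 XOR 10111 = 00111
  pos 3: 11101 XOR 10111 = 01010
  pos 4: 10101 XOR 10111 = 00010
  pos 7: 10111 XOR 10111 = 00000
  pos 12: 10000 XOR 10111 = 00111
Remainder (last 4 bits) = 0111. This is the CRC / FCS.

0111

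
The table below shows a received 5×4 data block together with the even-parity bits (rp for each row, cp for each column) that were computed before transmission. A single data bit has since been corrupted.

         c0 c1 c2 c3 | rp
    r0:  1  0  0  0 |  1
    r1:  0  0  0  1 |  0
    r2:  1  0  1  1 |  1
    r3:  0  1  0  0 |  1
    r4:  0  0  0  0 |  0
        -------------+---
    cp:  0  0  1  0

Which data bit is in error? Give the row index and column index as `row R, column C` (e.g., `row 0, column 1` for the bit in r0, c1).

row 1, column 1

Recompute each row's even parity and compare to rp:
  r0: data parity 1, sent rp 1 → ok
  r1: data parity 1, sent rp 0 → mismatch
  r2: data parity 1, sent rp 1 → ok
  r3: data parity 1, sent rp 1 → ok
  r4: data parity 0, sent rp 0 → ok
Recompute each column's even parity and compare to cp:
  c0: data parity 0, sent cp 0 → ok
  c1: data parity 1, sent cp 0 → mismatch
  c2: data parity 1, sent cp 1 → ok
  c3: data parity 0, sent cp 0 → ok
Exactly one row (r1) and one column (c1) fail → the flipped bit is at their intersection.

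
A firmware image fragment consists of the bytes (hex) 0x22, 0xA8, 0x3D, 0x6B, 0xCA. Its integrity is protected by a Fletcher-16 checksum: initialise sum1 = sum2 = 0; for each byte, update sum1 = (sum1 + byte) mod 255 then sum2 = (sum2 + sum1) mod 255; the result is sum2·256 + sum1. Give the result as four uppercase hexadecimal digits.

A63E

Running sums (mod 255):
  after byte 0 (0x22): sum1=34, sum2=34
  after byte 1 (0xA8): sum1=202, sum2=236
  after byte 2 (0x3D): sum1=8, sum2=244
  after byte 3 (0x6B): sum1=115, sum2=104
  after byte 4 (0xCA): sum1=62, sum2=166
Checksum = sum2·256 + sum1 = 166·256 + 62 = 42558 = 0xA63E.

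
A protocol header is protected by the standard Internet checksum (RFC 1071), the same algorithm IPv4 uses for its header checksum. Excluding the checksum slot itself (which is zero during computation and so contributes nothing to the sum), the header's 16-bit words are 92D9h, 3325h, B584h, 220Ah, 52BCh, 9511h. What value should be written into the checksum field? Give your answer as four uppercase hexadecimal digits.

7AA4

One's-complement addition (fold any carry out of bit 15 back into bit 0):
  0x92D9 + 0x3325 = 0x0C5FE
  0xC5FE + 0xB584 = 0x17B82 → wrap carry → 0x7B83
  0x7B83 + 0x220A = 0x09D8D
  0x9D8D + 0x52BC = 0x0F049
  0xF049 + 0x9511 = 0x1855A → wrap carry → 0x855B
One's-complement sum = 0x855B.
Checksum = ~0x855B & 0xFFFF = 0x7AA4.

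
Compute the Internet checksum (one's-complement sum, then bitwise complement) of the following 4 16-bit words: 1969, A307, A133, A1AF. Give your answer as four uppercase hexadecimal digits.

One's-complement addition (fold any carry out of bit 15 back into bit 0):
  0x1969 + 0xA307 = 0x0BC70
  0xBC70 + 0xA133 = 0x15DA3 → wrap carry → 0x5DA4
  0x5DA4 + 0xA1AF = 0x0FF53
One's-complement sum = 0xFF53.
Checksum = ~0xFF53 & 0xFFFF = 0x00AC.

00AC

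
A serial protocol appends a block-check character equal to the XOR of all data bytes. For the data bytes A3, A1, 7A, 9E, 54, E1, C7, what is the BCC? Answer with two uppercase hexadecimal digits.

XOR the bytes together:
  start with 0xA3
  0xA3 ⊕ 0xA1 = 0x02
  0x02 ⊕ 0x7A = 0x78
  0x78 ⊕ 0x9E = 0xE6
  0xE6 ⊕ 0x54 = 0xB2
  0xB2 ⊕ 0xE1 = 0x53
  0x53 ⊕ 0xC7 = 0x94

94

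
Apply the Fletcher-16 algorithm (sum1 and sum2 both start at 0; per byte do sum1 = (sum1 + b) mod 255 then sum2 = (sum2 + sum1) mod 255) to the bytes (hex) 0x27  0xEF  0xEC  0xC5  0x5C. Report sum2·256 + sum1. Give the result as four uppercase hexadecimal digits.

3226

Running sums (mod 255):
  after byte 0 (0x27): sum1=39, sum2=39
  after byte 1 (0xEF): sum1=23, sum2=62
  after byte 2 (0xEC): sum1=4, sum2=66
  after byte 3 (0xC5): sum1=201, sum2=12
  after byte 4 (0x5C): sum1=38, sum2=50
Checksum = sum2·256 + sum1 = 50·256 + 38 = 12838 = 0x3226.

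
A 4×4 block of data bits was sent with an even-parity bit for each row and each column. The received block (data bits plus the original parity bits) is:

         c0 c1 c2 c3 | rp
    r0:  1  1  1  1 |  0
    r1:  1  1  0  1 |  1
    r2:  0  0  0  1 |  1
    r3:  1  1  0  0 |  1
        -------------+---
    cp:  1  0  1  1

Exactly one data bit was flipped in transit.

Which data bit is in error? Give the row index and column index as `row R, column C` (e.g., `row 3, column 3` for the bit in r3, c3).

row 3, column 1

Recompute each row's even parity and compare to rp:
  r0: data parity 0, sent rp 0 → ok
  r1: data parity 1, sent rp 1 → ok
  r2: data parity 1, sent rp 1 → ok
  r3: data parity 0, sent rp 1 → mismatch
Recompute each column's even parity and compare to cp:
  c0: data parity 1, sent cp 1 → ok
  c1: data parity 1, sent cp 0 → mismatch
  c2: data parity 1, sent cp 1 → ok
  c3: data parity 1, sent cp 1 → ok
Exactly one row (r3) and one column (c1) fail → the flipped bit is at their intersection.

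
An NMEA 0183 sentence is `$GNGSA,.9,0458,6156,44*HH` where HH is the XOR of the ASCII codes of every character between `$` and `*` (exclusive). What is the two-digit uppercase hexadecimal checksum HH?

XOR the ASCII codes of the payload characters:
  'G' = 0x47 → acc = 0x47
  'N' = 0x4E → acc = 0x09
  'G' = 0x47 → acc = 0x4E
  'S' = 0x53 → acc = 0x1D
  'A' = 0x41 → acc = 0x5C
  ',' = 0x2C → acc = 0x70
  '.' = 0x2E → acc = 0x5E
  '9' = 0x39 → acc = 0x67
  ',' = 0x2C → acc = 0x4B
  '0' = 0x30 → acc = 0x7B
  '4' = 0x34 → acc = 0x4F
  '5' = 0x35 → acc = 0x7A
  '8' = 0x38 → acc = 0x42
  ',' = 0x2C → acc = 0x6E
  '6' = 0x36 → acc = 0x58
  '1' = 0x31 → acc = 0x69
  '5' = 0x35 → acc = 0x5C
  '6' = 0x36 → acc = 0x6A
  ',' = 0x2C → acc = 0x46
  '4' = 0x34 → acc = 0x72
  '4' = 0x34 → acc = 0x46
Checksum = 0x46.

46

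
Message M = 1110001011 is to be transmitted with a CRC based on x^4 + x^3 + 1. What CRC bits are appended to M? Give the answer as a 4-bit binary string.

Append 4 zeros: 11100010110000. Divide by 11001 (XOR where the leading bit is 1):
  pos 0: 11100 XOR 11001 = 00101
  pos 2: 10101 XOR 11001 = 01100
  pos 3: 11000 XOR 11001 = 00001
  pos 7: 11100 XOR 11001 = 00101
  pos 9: 10100 XOR 11001 = 01101
Remainder (last 4 bits) = 1101. This is the CRC / FCS.

1101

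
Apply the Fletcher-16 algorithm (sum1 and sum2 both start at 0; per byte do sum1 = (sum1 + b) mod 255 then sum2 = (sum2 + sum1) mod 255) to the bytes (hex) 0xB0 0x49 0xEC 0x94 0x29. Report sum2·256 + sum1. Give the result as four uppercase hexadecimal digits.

Running sums (mod 255):
  after byte 0 (0xB0): sum1=176, sum2=176
  after byte 1 (0x49): sum1=249, sum2=170
  after byte 2 (0xEC): sum1=230, sum2=145
  after byte 3 (0x94): sum1=123, sum2=13
  after byte 4 (0x29): sum1=164, sum2=177
Checksum = sum2·256 + sum1 = 177·256 + 164 = 45476 = 0xB1A4.

B1A4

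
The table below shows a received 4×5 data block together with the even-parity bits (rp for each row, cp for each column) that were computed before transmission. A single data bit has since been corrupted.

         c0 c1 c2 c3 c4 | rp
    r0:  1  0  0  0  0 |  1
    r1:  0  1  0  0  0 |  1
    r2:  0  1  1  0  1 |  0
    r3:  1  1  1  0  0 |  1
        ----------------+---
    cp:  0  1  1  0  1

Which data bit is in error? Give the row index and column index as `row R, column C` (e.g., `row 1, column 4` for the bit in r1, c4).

Recompute each row's even parity and compare to rp:
  r0: data parity 1, sent rp 1 → ok
  r1: data parity 1, sent rp 1 → ok
  r2: data parity 1, sent rp 0 → mismatch
  r3: data parity 1, sent rp 1 → ok
Recompute each column's even parity and compare to cp:
  c0: data parity 0, sent cp 0 → ok
  c1: data parity 1, sent cp 1 → ok
  c2: data parity 0, sent cp 1 → mismatch
  c3: data parity 0, sent cp 0 → ok
  c4: data parity 1, sent cp 1 → ok
Exactly one row (r2) and one column (c2) fail → the flipped bit is at their intersection.

row 2, column 2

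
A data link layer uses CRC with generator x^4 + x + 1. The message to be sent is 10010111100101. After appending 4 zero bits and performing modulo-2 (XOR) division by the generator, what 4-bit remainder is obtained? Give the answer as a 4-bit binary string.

1110

Append 4 zeros: 100101111001010000. Divide by 10011 (XOR where the leading bit is 1):
  pos 0: 10010 XOR 10011 = 00001
  pos 4: 11111 XOR 10011 = 01100
  pos 5: 11000 XOR 10011 = 01011
  pos 6: 10110 XOR 10011 = 00101
  pos 8: 10110 XOR 10011 = 00101
  pos 10: 10110 XOR 10011 = 00101
  pos 12: 10100 XOR 10011 = 00111
Remainder (last 4 bits) = 1110. This is the CRC / FCS.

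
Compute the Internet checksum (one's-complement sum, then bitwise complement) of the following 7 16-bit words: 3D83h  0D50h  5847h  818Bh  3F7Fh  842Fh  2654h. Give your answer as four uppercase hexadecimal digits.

F156

One's-complement addition (fold any carry out of bit 15 back into bit 0):
  0x3D83 + 0x0D50 = 0x04AD3
  0x4AD3 + 0x5847 = 0x0A31A
  0xA31A + 0x818B = 0x124A5 → wrap carry → 0x24A6
  0x24A6 + 0x3F7F = 0x06425
  0x6425 + 0x842F = 0x0E854
  0xE854 + 0x2654 = 0x10EA8 → wrap carry → 0x0EA9
One's-complement sum = 0x0EA9.
Checksum = ~0x0EA9 & 0xFFFF = 0xF156.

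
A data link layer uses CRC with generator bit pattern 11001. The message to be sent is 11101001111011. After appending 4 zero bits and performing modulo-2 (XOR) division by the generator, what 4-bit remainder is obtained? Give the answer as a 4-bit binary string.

Append 4 zeros: 111010011110110000. Divide by 11001 (XOR where the leading bit is 1):
  pos 0: 11101 XOR 11001 = 00100
  pos 2: 10000 XOR 11001 = 01001
  pos 3: 10011 XOR 11001 = 01010
  pos 4: 10101 XOR 11001 = 01100
  pos 5: 11001 XOR 11001 = 00000
  pos 10: 10110 XOR 11001 = 01111
  pos 11: 11110 XOR 11001 = 00111
  pos 13: 11100 XOR 11001 = 00101
Remainder (last 4 bits) = 0101. This is the CRC / FCS.

0101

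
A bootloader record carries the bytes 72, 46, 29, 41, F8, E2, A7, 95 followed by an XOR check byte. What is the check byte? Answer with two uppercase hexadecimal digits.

74

XOR the bytes together:
  start with 0x72
  0x72 ⊕ 0x46 = 0x34
  0x34 ⊕ 0x29 = 0x1D
  0x1D ⊕ 0x41 = 0x5C
  0x5C ⊕ 0xF8 = 0xA4
  0xA4 ⊕ 0xE2 = 0x46
  0x46 ⊕ 0xA7 = 0xE1
  0xE1 ⊕ 0x95 = 0x74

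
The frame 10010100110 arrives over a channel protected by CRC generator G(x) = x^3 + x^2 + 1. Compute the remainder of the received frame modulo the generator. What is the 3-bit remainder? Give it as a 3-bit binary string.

Modulo-2 division of 10010100110 by 1101:
  pos 0: 1001 XOR 1101 = 0100
  pos 1: 1000 XOR 1101 = 0101
  pos 2: 1011 XOR 1101 = 0110
  pos 3: 1100 XOR 1101 = 0001
  pos 6: 1011 XOR 1101 = 0110
  pos 7: 1100 XOR 1101 = 0001
Remainder = 001 (nonzero — an error is detected).

001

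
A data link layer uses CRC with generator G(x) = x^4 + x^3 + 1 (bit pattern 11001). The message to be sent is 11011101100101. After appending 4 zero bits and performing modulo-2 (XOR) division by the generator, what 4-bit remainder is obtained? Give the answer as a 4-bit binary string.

Append 4 zeros: 110111011001010000. Divide by 11001 (XOR where the leading bit is 1):
  pos 0: 11011 XOR 11001 = 00010
  pos 3: 10101 XOR 11001 = 01100
  pos 4: 11001 XOR 11001 = 00000
  pos 11: 10100 XOR 11001 = 01101
  pos 12: 11010 XOR 11001 = 00011
Remainder (last 4 bits) = 0110. This is the CRC / FCS.

0110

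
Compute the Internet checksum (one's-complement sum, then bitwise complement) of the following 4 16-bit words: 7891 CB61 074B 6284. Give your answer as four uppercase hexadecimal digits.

One's-complement addition (fold any carry out of bit 15 back into bit 0):
  0x7891 + 0xCB61 = 0x143F2 → wrap carry → 0x43F3
  0x43F3 + 0x074B = 0x04B3E
  0x4B3E + 0x6284 = 0x0ADC2
One's-complement sum = 0xADC2.
Checksum = ~0xADC2 & 0xFFFF = 0x523D.

523D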